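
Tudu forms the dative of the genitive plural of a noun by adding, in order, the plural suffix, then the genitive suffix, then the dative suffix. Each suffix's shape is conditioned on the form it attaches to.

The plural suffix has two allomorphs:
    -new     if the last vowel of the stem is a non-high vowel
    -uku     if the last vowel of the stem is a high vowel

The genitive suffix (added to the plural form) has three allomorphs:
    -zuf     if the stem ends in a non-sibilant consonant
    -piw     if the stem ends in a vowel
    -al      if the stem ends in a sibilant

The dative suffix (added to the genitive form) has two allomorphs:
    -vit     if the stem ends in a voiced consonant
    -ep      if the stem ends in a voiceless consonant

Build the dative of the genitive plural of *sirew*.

*sirew*: last vowel = /e/, a non-high vowel → -new → *sirewnew*.
The final sound of the plural form *sirewnew* is /w/, which is a non-sibilant consonant, so the genitive suffix is -zuf, giving *sirewnewzuf*.
The final consonant of the genitive form *sirewnewzuf* is /f/, which is voiceless, so the dative suffix is -ep, giving *sirewnewzufep*.

sirewnewzufep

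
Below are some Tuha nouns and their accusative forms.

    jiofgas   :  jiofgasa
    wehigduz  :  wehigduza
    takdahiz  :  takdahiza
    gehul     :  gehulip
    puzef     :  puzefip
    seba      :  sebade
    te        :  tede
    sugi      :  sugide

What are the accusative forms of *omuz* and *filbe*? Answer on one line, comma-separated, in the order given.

omuza, filbede

The suffix is conditioned by the final sound: -a when the stem ends in a sibilant (*jiofgas*, *wehigduz*, *takdahiz*); -ip when the stem ends in a non-sibilant consonant (*gehul*, *puzef*); -de when the stem ends in a vowel (*seba*, *te*, *sugi*).
*omuz*: final sound = /z/, a sibilant → -a → *omuza*.
*filbe* — final sound /e/ (a vowel) → -de → *filbede*.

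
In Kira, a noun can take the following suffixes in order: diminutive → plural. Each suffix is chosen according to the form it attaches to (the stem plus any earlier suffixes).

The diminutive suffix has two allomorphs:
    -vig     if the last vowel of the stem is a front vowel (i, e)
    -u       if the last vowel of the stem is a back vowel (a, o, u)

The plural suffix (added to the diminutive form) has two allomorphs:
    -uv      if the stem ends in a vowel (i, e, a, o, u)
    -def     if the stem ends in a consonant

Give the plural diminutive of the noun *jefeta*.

jefetauuv

*jefeta* — last vowel /a/ (a back vowel) → -u → *jefetau*.
The final sound of the diminutive form *jefetau* is /u/, which is a vowel, so the plural suffix is -uv, giving *jefetauuv*.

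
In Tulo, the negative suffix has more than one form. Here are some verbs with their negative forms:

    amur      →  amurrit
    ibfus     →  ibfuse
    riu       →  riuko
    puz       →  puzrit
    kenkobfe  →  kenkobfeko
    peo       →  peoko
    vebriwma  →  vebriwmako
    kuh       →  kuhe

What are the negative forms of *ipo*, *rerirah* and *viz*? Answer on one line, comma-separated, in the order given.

The suffix is conditioned by the final sound: -e when the stem ends in a voiceless consonant (*ibfus*, *kuh*); -rit when the stem ends in a voiced consonant (*amur*, *puz*); -ko when the stem ends in a vowel (*riu*, *kenkobfe*, *peo*, *vebriwma*).
*ipo* — final sound /o/ (a vowel) → -ko → *ipoko*.
Since the final sound of *rerirah* is /h/ (a voiceless consonant), it takes -e, giving *rerirahe*.
*viz* — final sound /z/ (a voiced consonant) → -rit → *vizrit*.

ipoko, rerirahe, vizrit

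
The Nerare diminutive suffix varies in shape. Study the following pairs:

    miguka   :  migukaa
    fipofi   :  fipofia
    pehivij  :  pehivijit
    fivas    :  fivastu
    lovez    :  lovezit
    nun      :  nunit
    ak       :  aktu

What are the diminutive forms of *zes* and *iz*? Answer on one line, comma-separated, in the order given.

zestu, izit

The pattern is voicing of the final sound: -tu when the stem ends in a voiceless consonant (*fivas*, *ak*); -it when the stem ends in a voiced consonant (*pehivij*, *lovez*, *nun*); -a when the stem ends in a vowel (*miguka*, *fipofi*).
The final sound of *zes* is /s/, which is a voiceless consonant, so the suffix is -tu, giving *zestu*.
The final sound of *iz* is /z/, which is a voiced consonant, so the suffix is -it, giving *izit*.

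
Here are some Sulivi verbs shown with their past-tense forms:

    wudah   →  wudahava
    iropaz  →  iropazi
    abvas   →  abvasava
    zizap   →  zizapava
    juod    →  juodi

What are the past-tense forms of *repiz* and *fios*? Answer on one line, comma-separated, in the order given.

The pattern is voicing of the final consonant: -ava when the stem ends in a voiceless consonant (*wudah*, *abvas*, *zizap*); -i when the stem ends in a voiced consonant (*iropaz*, *juod*).
Since the final consonant of *repiz* is /z/ (voiced), it takes -i, giving *repizi*.
*fios* — final consonant /s/ (voiceless) → -ava → *fiosava*.

repizi, fiosava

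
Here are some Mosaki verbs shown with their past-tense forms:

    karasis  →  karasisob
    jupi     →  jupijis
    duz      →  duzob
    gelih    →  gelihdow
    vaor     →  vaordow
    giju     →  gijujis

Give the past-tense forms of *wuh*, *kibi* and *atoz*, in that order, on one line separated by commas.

wuhdow, kibijis, atozob

The suffix is conditioned by the final sound: -ob when the stem ends in a sibilant (*karasis*, *duz*); -dow when the stem ends in a non-sibilant consonant (*gelih*, *vaor*); -jis when the stem ends in a vowel (*jupi*, *giju*).
The final sound of *wuh* is /h/, which is a non-sibilant consonant, so the suffix is -dow, giving *wuhdow*.
The final sound of *kibi* is /i/, which is a vowel, so the suffix is -jis, giving *kibijis*.
*atoz*: final sound = /z/, a sibilant → -ob → *atozob*.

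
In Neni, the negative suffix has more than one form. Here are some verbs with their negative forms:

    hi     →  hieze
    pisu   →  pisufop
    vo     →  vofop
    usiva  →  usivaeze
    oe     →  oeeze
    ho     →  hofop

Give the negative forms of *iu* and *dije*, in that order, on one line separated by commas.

iufop, dijeeze

The alternation tracks the last vowel of the stem — -fop when the last vowel of the stem is a rounded vowel (*pisu*, *vo*, *ho*); -eze when the last vowel of the stem is an unrounded vowel (*hi*, *usiva*, *oe*).
Since the last vowel of *iu* is /u/ (a rounded vowel), it takes -fop, giving *iufop*.
The last vowel of *dije* is /e/, which is an unrounded vowel, so the suffix is -eze, giving *dijeeze*.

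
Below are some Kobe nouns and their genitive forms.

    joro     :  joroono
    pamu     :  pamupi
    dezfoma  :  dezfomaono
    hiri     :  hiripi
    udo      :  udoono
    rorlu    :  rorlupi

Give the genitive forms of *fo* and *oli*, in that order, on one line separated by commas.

The suffix is conditioned by the last vowel: -pi when the last vowel of the stem is a high vowel (*pamu*, *hiri*, *rorlu*); -ono when the last vowel of the stem is a non-high vowel (*joro*, *dezfoma*, *udo*).
*fo*: last vowel = /o/, a non-high vowel → -ono → *foono*.
Since the last vowel of *oli* is /i/ (a high vowel), it takes -pi, giving *olipi*.

foono, olipi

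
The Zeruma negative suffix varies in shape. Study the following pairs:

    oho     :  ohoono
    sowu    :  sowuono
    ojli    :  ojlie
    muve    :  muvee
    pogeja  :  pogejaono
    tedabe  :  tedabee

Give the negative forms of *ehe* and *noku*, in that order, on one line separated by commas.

Looking at the last vowel of each stem: -e when the last vowel of the stem is a front vowel (*ojli*, *muve*, *tedabe*); -ono when the last vowel of the stem is a back vowel (*oho*, *sowu*, *pogeja*).
The last vowel of *ehe* is /e/, which is a front vowel, so the suffix is -e, giving *ehee*.
Since the last vowel of *noku* is /u/ (a back vowel), it takes -ono, giving *nokuono*.

ehee, nokuono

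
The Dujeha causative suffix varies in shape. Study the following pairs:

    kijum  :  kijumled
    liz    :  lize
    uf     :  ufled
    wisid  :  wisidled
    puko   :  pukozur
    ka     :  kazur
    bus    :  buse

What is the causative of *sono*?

The suffix is conditioned by the final sound: -e when the stem ends in a sibilant (*liz*, *bus*); -led when the stem ends in a non-sibilant consonant (*kijum*, *uf*, *wisid*); -zur when the stem ends in a vowel (*puko*, *ka*).
*sono* — final sound /o/ (a vowel) → -zur → *sonozur*.

sonozur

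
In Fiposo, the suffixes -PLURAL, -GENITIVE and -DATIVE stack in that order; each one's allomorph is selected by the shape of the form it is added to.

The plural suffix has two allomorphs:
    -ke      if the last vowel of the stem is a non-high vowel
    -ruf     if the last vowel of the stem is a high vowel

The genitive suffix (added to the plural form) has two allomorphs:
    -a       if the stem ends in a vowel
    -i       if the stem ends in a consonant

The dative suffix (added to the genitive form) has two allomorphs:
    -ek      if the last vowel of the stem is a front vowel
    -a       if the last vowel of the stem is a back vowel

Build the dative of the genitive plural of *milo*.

milokeaa

Since the last vowel of *milo* is /o/ (a non-high vowel), it takes -ke, giving *miloke*.
The plural form *miloke* — final sound /e/ (a vowel) → -a → *milokea*.
Since the last vowel of the genitive form *milokea* is /a/ (a back vowel), it takes -a, giving *milokeaa*.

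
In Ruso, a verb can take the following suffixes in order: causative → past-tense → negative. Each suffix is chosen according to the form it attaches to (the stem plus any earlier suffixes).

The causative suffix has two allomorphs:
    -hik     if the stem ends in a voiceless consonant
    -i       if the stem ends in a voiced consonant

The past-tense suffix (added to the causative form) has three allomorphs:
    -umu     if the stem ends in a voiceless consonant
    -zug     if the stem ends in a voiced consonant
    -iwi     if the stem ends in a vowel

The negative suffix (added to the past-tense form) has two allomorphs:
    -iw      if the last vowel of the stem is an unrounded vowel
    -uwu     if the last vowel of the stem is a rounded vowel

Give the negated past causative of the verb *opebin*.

opebiniiwiiw

The final consonant of *opebin* is /n/, which is voiced, so the causative suffix is -i, giving *opebini*.
The causative form *opebini*: final sound = /i/, a vowel → -iwi → *opebiniiwi*.
The past-tense form *opebiniiwi* — last vowel /i/ (an unrounded vowel) → -iw → *opebiniiwiiw*.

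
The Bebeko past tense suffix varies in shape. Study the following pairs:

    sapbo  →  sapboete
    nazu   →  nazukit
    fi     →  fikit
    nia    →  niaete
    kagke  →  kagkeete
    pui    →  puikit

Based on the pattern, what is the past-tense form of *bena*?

The pattern is height harmony: -kit when the last vowel of the stem is a high vowel (*nazu*, *fi*, *pui*); -ete when the last vowel of the stem is a non-high vowel (*sapbo*, *nia*, *kagke*).
The last vowel of *bena* is /a/, which is a non-high vowel, so the suffix is -ete, giving *benaete*.

benaete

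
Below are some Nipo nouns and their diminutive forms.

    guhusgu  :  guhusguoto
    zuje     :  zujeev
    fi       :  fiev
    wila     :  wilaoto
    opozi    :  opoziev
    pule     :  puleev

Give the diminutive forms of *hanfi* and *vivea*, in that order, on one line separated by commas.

hanfiev, viveaoto

The alternation tracks the last vowel of the stem — -ev when the last vowel of the stem is a front vowel (*zuje*, *fi*, *opozi*, *pule*); -oto when the last vowel of the stem is a back vowel (*guhusgu*, *wila*).
*hanfi* — last vowel /i/ (a front vowel) → -ev → *hanfiev*.
*vivea*: last vowel = /a/, a back vowel → -oto → *viveaoto*.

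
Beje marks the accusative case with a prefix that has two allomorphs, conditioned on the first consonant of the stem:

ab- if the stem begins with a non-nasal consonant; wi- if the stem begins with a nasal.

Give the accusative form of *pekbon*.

The first consonant of *pekbon* is /p/, which is non-nasal, so the prefix is ab-, giving *abpekbon*.

abpekbon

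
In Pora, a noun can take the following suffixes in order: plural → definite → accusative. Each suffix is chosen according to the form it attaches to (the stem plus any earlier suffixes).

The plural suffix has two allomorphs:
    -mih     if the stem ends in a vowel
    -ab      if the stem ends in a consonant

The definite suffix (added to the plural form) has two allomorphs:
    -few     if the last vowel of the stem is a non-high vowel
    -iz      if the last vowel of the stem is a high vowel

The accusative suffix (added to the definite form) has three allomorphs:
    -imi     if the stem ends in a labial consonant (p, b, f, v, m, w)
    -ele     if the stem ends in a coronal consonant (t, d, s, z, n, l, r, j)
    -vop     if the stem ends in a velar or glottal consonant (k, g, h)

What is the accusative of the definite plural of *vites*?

vitesabfewimi

The final sound of *vites* is /s/, which is a consonant, so the plural suffix is -ab, giving *vitesab*.
The plural form *vitesab* — last vowel /a/ (a non-high vowel) → -few → *vitesabfew*.
The definite form *vitesabfew*: final consonant = /w/, labial → -imi → *vitesabfewimi*.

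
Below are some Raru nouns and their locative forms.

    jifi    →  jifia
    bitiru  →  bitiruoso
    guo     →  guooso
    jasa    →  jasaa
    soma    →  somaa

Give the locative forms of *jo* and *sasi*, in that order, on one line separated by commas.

jooso, sasia

The pattern is rounding harmony: -oso when the last vowel of the stem is a rounded vowel (*bitiru*, *guo*); -a when the last vowel of the stem is an unrounded vowel (*jifi*, *jasa*, *soma*).
Since the last vowel of *jo* is /o/ (a rounded vowel), it takes -oso, giving *jooso*.
*sasi* — last vowel /i/ (an unrounded vowel) → -a → *sasia*.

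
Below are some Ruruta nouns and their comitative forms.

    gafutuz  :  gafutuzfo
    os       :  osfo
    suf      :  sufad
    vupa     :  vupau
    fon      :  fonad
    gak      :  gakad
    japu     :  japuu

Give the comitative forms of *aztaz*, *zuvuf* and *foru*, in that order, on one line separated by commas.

Looking at the final sound of each stem: -fo when the stem ends in a sibilant (*gafutuz*, *os*); -ad when the stem ends in a non-sibilant consonant (*suf*, *fon*, *gak*); -u when the stem ends in a vowel (*vupa*, *japu*).
Since the final sound of *aztaz* is /z/ (a sibilant), it takes -fo, giving *aztazfo*.
*zuvuf*: final sound = /f/, a non-sibilant consonant → -ad → *zuvufad*.
*foru* — final sound /u/ (a vowel) → -u → *foruu*.

aztazfo, zuvufad, foruu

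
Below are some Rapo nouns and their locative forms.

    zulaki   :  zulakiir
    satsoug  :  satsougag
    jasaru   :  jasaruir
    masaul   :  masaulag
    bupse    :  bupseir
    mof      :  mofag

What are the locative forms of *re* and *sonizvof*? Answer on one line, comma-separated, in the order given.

The alternation tracks the final sound of the stem — -ag when the stem ends in a consonant (*satsoug*, *masaul*, *mof*); -ir when the stem ends in a vowel (*zulaki*, *jasaru*, *bupse*).
*re* — final sound /e/ (a vowel) → -ir → *reir*.
Since the final sound of *sonizvof* is /f/ (a consonant), it takes -ag, giving *sonizvofag*.

reir, sonizvofag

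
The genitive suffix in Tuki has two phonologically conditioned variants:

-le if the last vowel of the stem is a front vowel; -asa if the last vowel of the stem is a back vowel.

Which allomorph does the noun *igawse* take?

-le

*igawse* — last vowel /e/ (a front vowel) → -le.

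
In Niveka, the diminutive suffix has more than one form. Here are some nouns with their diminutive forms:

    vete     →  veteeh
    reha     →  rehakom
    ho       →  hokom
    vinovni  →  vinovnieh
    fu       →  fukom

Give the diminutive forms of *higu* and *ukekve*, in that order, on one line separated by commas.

The suffix is conditioned by the last vowel: -eh when the last vowel of the stem is a front vowel (*vete*, *vinovni*); -kom when the last vowel of the stem is a back vowel (*reha*, *ho*, *fu*).
*higu*: last vowel = /u/, a back vowel → -kom → *higukom*.
*ukekve*: last vowel = /e/, a front vowel → -eh → *ukekveeh*.

higukom, ukekveeh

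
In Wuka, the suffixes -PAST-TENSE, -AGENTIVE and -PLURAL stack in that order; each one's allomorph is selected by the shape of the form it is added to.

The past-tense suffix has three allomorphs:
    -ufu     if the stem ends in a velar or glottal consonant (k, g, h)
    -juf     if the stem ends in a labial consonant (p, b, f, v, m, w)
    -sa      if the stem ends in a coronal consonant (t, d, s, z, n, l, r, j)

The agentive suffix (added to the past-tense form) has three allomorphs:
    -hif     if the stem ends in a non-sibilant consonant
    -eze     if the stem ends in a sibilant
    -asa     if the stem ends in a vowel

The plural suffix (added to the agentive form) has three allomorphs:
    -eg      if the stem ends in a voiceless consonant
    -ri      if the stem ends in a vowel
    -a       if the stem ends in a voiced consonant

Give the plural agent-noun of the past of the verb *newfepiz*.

newfepizsaasari

The final consonant of *newfepiz* is /z/, which is coronal, so the past-tense suffix is -sa, giving *newfepizsa*.
The past-tense form *newfepizsa*: final sound = /a/, a vowel → -asa → *newfepizsaasa*.
The agentive form *newfepizsaasa*: final sound = /a/, a vowel → -ri → *newfepizsaasari*.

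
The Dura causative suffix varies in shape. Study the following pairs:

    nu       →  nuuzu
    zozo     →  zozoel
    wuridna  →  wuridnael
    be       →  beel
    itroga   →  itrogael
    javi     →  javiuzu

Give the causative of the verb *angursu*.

Looking at the last vowel of each stem: -uzu when the last vowel of the stem is a high vowel (*nu*, *javi*); -el when the last vowel of the stem is a non-high vowel (*zozo*, *wuridna*, *be*, *itroga*).
The last vowel of *angursu* is /u/, which is a high vowel, so the suffix is -uzu, giving *angursuuzu*.

angursuuzu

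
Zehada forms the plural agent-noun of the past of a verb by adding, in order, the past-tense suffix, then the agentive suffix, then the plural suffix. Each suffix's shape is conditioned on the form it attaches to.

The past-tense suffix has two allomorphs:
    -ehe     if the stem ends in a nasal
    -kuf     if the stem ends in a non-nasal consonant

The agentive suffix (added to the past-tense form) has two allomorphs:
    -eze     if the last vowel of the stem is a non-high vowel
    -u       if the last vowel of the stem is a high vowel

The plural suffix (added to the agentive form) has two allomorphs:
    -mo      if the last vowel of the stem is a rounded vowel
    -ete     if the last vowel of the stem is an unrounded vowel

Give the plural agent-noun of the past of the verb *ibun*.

*ibun*: final consonant = /n/, a nasal → -ehe → *ibunehe*.
Since the last vowel of the past-tense form *ibunehe* is /e/ (a non-high vowel), it takes -eze, giving *ibuneheeze*.
The agentive form *ibuneheeze* — last vowel /e/ (an unrounded vowel) → -ete → *ibuneheezeete*.

ibuneheezeete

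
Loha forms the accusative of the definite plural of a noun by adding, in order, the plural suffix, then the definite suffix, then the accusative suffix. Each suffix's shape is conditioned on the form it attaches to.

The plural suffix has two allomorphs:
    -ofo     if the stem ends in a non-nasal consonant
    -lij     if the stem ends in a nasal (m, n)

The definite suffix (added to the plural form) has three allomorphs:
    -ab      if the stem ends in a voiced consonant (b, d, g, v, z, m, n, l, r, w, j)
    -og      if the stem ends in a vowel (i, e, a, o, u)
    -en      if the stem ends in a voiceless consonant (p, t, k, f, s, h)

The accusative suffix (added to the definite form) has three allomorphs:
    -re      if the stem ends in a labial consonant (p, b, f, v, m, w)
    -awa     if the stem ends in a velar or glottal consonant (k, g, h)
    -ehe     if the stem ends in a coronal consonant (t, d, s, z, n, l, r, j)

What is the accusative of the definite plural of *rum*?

The final consonant of *rum* is /m/, which is a nasal, so the plural suffix is -lij, giving *rumlij*.
Since the final sound of the plural form *rumlij* is /j/ (a voiced consonant), it takes -ab, giving *rumlijab*.
The definite form *rumlijab*: final consonant = /b/, labial → -re → *rumlijabre*.

rumlijabre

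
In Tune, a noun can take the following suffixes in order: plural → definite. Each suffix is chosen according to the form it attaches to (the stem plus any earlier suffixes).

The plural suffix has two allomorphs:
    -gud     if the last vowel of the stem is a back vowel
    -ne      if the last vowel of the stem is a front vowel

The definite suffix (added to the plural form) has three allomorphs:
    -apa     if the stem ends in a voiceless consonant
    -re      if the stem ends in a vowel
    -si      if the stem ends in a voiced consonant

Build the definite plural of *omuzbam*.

omuzbamgudsi

*omuzbam*: last vowel = /a/, a back vowel → -gud → *omuzbamgud*.
The final sound of the plural form *omuzbamgud* is /d/, which is a voiced consonant, so the definite suffix is -si, giving *omuzbamgudsi*.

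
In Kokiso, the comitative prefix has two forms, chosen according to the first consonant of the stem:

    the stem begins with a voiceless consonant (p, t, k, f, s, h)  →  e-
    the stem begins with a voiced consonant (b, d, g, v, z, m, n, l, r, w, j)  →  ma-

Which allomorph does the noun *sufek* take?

*sufek*: first consonant = /s/, voiceless → e-.

e-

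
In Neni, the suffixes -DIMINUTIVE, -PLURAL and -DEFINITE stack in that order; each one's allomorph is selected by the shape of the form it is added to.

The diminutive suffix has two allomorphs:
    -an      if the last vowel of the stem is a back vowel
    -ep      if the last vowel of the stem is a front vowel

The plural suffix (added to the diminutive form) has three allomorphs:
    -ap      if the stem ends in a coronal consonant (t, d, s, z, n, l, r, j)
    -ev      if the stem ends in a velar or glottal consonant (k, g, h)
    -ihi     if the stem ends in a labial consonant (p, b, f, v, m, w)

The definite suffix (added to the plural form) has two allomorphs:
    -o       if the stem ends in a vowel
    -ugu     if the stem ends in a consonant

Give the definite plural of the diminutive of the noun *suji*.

*suji*: last vowel = /i/, a front vowel → -ep → *sujiep*.
The final consonant of the diminutive form *sujiep* is /p/, which is labial, so the plural suffix is -ihi, giving *sujiepihi*.
Since the final sound of the plural form *sujiepihi* is /i/ (a vowel), it takes -o, giving *sujiepihio*.

sujiepihio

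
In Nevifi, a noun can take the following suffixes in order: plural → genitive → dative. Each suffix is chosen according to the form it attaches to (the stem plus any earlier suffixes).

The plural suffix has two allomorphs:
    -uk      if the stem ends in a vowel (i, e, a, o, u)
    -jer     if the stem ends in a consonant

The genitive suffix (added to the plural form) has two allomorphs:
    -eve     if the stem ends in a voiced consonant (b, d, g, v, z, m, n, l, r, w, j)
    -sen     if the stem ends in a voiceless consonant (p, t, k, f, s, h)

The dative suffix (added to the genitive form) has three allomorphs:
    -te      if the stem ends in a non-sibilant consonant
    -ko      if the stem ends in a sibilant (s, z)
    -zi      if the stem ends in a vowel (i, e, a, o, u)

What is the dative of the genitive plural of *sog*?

Since the final sound of *sog* is /g/ (a consonant), it takes -jer, giving *sogjer*.
Since the final consonant of the plural form *sogjer* is /r/ (voiced), it takes -eve, giving *sogjereve*.
The final sound of the genitive form *sogjereve* is /e/, which is a vowel, so the dative suffix is -zi, giving *sogjerevezi*.

sogjerevezi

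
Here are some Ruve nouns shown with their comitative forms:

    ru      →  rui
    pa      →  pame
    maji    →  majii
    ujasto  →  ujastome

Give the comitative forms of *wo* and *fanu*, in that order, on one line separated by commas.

The pattern is height harmony: -i when the last vowel of the stem is a high vowel (*ru*, *maji*); -me when the last vowel of the stem is a non-high vowel (*pa*, *ujasto*).
The last vowel of *wo* is /o/, which is a non-high vowel, so the suffix is -me, giving *wome*.
The last vowel of *fanu* is /u/, which is a high vowel, so the suffix is -i, giving *fanui*.

wome, fanui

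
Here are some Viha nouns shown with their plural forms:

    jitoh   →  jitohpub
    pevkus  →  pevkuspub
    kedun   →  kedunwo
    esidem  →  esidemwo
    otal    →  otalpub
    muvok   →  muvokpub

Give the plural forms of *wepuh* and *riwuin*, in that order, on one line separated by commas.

The pattern is nasality of the final consonant: -wo when the stem ends in a nasal (*kedun*, *esidem*); -pub when the stem ends in a non-nasal consonant (*jitoh*, *pevkus*, *otal*, *muvok*).
*wepuh* — final consonant /h/ (non-nasal) → -pub → *wepuhpub*.
*riwuin* — final consonant /n/ (a nasal) → -wo → *riwuinwo*.

wepuhpub, riwuinwo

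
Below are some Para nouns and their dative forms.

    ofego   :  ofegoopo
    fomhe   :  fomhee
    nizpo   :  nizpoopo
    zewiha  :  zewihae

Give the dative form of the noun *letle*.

The pattern is rounding harmony: -opo when the last vowel of the stem is a rounded vowel (*ofego*, *nizpo*); -e when the last vowel of the stem is an unrounded vowel (*fomhe*, *zewiha*).
*letle* — last vowel /e/ (an unrounded vowel) → -e → *letlee*.

letlee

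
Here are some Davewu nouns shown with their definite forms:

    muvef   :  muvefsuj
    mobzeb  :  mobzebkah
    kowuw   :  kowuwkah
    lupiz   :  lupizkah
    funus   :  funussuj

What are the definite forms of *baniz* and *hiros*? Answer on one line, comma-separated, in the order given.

banizkah, hirossuj

The alternation tracks the final consonant of the stem — -suj when the stem ends in a voiceless consonant (*muvef*, *funus*); -kah when the stem ends in a voiced consonant (*mobzeb*, *kowuw*, *lupiz*).
*baniz*: final consonant = /z/, voiced → -kah → *banizkah*.
Since the final consonant of *hiros* is /s/ (voiceless), it takes -suj, giving *hirossuj*.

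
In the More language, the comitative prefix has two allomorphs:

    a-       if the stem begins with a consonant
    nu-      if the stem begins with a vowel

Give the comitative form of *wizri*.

awizri

*wizri*: first sound = /w/, a consonant → a- → *awizri*.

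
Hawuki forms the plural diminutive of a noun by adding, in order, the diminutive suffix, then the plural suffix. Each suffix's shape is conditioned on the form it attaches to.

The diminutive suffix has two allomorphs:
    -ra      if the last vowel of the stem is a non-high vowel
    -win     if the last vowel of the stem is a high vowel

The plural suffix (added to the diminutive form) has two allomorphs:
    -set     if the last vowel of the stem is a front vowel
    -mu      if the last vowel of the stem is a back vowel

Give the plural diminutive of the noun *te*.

The last vowel of *te* is /e/, which is a non-high vowel, so the diminutive suffix is -ra, giving *tera*.
Since the last vowel of the diminutive form *tera* is /a/ (a back vowel), it takes -mu, giving *teramu*.

teramu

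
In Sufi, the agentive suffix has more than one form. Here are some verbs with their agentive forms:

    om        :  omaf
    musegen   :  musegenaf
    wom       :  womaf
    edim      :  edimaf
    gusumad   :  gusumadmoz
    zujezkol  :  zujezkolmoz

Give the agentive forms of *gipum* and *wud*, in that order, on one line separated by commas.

gipumaf, wudmoz

The pattern is nasality of the final consonant: -af when the stem ends in a nasal (*om*, *musegen*, *wom*, *edim*); -moz when the stem ends in a non-nasal consonant (*gusumad*, *zujezkol*).
The final consonant of *gipum* is /m/, which is a nasal, so the suffix is -af, giving *gipumaf*.
The final consonant of *wud* is /d/, which is non-nasal, so the suffix is -moz, giving *wudmoz*.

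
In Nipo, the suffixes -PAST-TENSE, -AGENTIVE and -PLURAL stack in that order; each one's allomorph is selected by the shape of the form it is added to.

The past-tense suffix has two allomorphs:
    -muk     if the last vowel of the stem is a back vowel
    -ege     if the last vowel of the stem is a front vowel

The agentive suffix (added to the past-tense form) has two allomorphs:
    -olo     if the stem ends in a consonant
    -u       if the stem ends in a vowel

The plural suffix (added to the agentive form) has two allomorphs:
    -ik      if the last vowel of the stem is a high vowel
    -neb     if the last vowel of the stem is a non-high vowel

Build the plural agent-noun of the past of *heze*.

Since the last vowel of *heze* is /e/ (a front vowel), it takes -ege, giving *hezeege*.
The past-tense form *hezeege*: final sound = /e/, a vowel → -u → *hezeegeu*.
The agentive form *hezeegeu*: last vowel = /u/, a high vowel → -ik → *hezeegeuik*.

hezeegeuik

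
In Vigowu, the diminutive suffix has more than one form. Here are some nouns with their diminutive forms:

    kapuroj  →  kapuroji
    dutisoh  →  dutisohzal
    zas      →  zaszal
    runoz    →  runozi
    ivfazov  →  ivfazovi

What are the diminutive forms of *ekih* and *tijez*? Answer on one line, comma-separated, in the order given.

The suffix is conditioned by the final consonant: -zal when the stem ends in a voiceless consonant (*dutisoh*, *zas*); -i when the stem ends in a voiced consonant (*kapuroj*, *runoz*, *ivfazov*).
*ekih*: final consonant = /h/, voiceless → -zal → *ekihzal*.
Since the final consonant of *tijez* is /z/ (voiced), it takes -i, giving *tijezi*.

ekihzal, tijezi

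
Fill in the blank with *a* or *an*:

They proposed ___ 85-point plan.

an

The indefinite article is chosen by the initial *sound* of the following word, not its spelling.
The number *85* is spoken "eighty-…", beginning with /ˈeɪti/ — a vowel sound.
So the article is *an*: They proposed an 85-point plan.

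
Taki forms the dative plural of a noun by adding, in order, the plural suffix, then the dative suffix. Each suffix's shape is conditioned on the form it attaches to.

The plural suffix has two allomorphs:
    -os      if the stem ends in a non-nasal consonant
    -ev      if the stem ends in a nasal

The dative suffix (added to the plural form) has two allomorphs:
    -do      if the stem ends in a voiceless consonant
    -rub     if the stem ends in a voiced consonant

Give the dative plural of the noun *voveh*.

vovehosdo

*voveh*: final consonant = /h/, non-nasal → -os → *vovehos*.
The plural form *vovehos* — final consonant /s/ (voiceless) → -do → *vovehosdo*.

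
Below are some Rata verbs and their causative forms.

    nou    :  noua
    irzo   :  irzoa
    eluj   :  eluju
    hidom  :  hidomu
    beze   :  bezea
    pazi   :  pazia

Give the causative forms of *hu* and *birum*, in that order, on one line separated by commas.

hua, birumu

The suffix is conditioned by the final sound: -u when the stem ends in a consonant (*eluj*, *hidom*); -a when the stem ends in a vowel (*nou*, *irzo*, *beze*, *pazi*).
*hu*: final sound = /u/, a vowel → -a → *hua*.
*birum* — final sound /m/ (a consonant) → -u → *birumu*.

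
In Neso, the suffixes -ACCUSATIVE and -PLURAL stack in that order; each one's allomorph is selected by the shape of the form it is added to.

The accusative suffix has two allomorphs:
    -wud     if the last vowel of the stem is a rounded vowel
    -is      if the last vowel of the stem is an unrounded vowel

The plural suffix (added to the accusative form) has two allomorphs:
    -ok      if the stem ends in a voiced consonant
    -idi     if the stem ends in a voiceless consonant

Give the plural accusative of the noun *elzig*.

The last vowel of *elzig* is /i/, which is an unrounded vowel, so the accusative suffix is -is, giving *elzigis*.
The final consonant of the accusative form *elzigis* is /s/, which is voiceless, so the plural suffix is -idi, giving *elzigisidi*.

elzigisidi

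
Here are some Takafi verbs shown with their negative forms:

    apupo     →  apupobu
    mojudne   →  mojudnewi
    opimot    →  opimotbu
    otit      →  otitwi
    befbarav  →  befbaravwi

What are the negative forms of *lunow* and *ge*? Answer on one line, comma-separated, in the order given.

lunowbu, gewi

The alternation tracks the last vowel of the stem — -bu when the last vowel of the stem is a rounded vowel (*apupo*, *opimot*); -wi when the last vowel of the stem is an unrounded vowel (*mojudne*, *otit*, *befbarav*).
*lunow* — last vowel /o/ (a rounded vowel) → -bu → *lunowbu*.
The last vowel of *ge* is /e/, which is an unrounded vowel, so the suffix is -wi, giving *gewi*.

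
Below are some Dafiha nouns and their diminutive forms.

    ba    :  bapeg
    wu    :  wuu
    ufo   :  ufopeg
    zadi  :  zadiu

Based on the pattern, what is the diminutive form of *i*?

The suffix is conditioned by the last vowel: -u when the last vowel of the stem is a high vowel (*wu*, *zadi*); -peg when the last vowel of the stem is a non-high vowel (*ba*, *ufo*).
*i* — last vowel /i/ (a high vowel) → -u → *iu*.

iu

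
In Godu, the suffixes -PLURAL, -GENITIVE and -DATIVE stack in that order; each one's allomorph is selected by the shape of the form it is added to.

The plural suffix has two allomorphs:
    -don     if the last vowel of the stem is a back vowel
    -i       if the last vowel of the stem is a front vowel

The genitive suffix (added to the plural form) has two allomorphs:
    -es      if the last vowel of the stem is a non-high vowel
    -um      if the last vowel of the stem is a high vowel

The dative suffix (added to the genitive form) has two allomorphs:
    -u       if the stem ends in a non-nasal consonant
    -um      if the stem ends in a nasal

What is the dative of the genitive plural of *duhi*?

*duhi* — last vowel /i/ (a front vowel) → -i → *duhii*.
Since the last vowel of the plural form *duhii* is /i/ (a high vowel), it takes -um, giving *duhiium*.
Since the final consonant of the genitive form *duhiium* is /m/ (a nasal), it takes -um, giving *duhiiumum*.

duhiiumum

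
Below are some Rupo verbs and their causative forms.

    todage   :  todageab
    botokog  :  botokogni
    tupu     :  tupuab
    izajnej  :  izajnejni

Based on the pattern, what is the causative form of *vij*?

The pattern is consonant vs. vowel: -ni when the stem ends in a consonant (*botokog*, *izajnej*); -ab when the stem ends in a vowel (*todage*, *tupu*).
*vij* — final sound /j/ (a consonant) → -ni → *vijni*.

vijni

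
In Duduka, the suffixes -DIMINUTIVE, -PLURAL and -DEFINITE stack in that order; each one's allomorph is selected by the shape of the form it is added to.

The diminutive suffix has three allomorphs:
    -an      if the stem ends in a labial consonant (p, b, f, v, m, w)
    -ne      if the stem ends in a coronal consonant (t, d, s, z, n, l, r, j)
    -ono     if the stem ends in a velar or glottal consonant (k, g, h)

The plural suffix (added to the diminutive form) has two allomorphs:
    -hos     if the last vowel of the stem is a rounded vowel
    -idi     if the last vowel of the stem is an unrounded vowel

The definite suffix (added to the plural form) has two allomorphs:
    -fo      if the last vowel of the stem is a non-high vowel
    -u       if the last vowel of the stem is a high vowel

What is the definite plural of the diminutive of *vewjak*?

vewjakonohosfo

Since the final consonant of *vewjak* is /k/ (velar/glottal), it takes -ono, giving *vewjakono*.
The last vowel of the diminutive form *vewjakono* is /o/, which is a rounded vowel, so the plural suffix is -hos, giving *vewjakonohos*.
Since the last vowel of the plural form *vewjakonohos* is /o/ (a non-high vowel), it takes -fo, giving *vewjakonohosfo*.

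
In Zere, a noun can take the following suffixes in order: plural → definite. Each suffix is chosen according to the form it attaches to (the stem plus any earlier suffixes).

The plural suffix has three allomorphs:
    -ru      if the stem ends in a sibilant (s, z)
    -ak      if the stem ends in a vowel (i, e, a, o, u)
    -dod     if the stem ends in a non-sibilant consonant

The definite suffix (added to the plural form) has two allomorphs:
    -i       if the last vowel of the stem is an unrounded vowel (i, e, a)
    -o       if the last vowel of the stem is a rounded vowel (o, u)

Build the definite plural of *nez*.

nezruo

*nez*: final sound = /z/, a sibilant → -ru → *nezru*.
The plural form *nezru*: last vowel = /u/, a rounded vowel → -o → *nezruo*.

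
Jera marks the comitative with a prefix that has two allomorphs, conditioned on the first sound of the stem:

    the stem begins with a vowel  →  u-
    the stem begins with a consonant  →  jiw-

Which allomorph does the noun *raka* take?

*raka* — first sound /r/ (a consonant) → jiw-.

jiw-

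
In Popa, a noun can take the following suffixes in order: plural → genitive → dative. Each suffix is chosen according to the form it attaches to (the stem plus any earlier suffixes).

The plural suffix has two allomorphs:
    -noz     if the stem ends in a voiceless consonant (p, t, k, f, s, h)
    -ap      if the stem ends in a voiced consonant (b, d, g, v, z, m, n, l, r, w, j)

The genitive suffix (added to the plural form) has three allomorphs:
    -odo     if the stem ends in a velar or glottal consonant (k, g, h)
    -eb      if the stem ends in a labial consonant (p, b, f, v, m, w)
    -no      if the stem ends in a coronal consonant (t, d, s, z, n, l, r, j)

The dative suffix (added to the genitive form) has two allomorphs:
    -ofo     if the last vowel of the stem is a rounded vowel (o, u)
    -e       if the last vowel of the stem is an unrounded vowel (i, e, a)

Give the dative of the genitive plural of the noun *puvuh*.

The final consonant of *puvuh* is /h/, which is voiceless, so the plural suffix is -noz, giving *puvuhnoz*.
The plural form *puvuhnoz*: final consonant = /z/, coronal → -no → *puvuhnozno*.
The genitive form *puvuhnozno*: last vowel = /o/, a rounded vowel → -ofo → *puvuhnoznoofo*.

puvuhnoznoofo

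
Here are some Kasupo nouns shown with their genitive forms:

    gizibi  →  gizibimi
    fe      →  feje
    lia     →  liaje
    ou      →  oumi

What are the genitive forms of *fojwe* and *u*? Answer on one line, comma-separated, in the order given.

fojweje, umi

The suffix is conditioned by the last vowel: -mi when the last vowel of the stem is a high vowel (*gizibi*, *ou*); -je when the last vowel of the stem is a non-high vowel (*fe*, *lia*).
*fojwe*: last vowel = /e/, a non-high vowel → -je → *fojweje*.
*u* — last vowel /u/ (a high vowel) → -mi → *umi*.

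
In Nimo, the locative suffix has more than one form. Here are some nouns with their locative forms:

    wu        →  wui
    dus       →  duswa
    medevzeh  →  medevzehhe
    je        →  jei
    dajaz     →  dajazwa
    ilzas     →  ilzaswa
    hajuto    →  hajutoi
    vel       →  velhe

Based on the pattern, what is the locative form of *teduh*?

The alternation tracks the final sound of the stem — -wa when the stem ends in a sibilant (*dus*, *dajaz*, *ilzas*); -he when the stem ends in a non-sibilant consonant (*medevzeh*, *vel*); -i when the stem ends in a vowel (*wu*, *je*, *hajuto*).
Since the final sound of *teduh* is /h/ (a non-sibilant consonant), it takes -he, giving *teduhhe*.

teduhhe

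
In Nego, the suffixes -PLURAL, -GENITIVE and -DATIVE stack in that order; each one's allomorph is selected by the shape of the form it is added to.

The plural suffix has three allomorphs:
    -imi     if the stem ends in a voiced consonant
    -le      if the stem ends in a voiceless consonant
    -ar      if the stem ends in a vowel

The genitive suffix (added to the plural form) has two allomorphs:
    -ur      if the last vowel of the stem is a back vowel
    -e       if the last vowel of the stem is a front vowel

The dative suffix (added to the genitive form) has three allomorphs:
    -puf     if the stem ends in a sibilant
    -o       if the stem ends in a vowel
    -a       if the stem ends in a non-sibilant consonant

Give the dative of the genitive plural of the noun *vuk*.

vukleeo

The final sound of *vuk* is /k/, which is a voiceless consonant, so the plural suffix is -le, giving *vukle*.
The plural form *vukle*: last vowel = /e/, a front vowel → -e → *vuklee*.
Since the final sound of the genitive form *vuklee* is /e/ (a vowel), it takes -o, giving *vukleeo*.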